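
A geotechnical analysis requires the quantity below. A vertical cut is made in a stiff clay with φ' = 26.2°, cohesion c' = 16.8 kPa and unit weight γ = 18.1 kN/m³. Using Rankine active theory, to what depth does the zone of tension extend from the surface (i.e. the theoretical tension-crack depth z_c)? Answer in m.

K_a = tan²(45° − 26.2°/2) = 0.3874; √K_a = 0.6224.
The active pressure is zero where K_a γ z = 2c√K_a, so z_c = 2c/(γ√K_a) = 2×16.8/(18.1×0.6224) = 2.982 m.

2.98 m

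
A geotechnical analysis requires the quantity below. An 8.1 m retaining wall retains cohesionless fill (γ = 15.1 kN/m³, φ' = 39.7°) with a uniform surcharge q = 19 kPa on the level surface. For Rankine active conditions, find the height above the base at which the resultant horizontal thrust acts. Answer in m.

3.02 m

K_a = 0.2204.
Triangular part P₁ = ½K_aγH² = 109.2 at H/3 = 2.700 m; rectangular part P₂ = K_a q H = 33.92 at H/2 = 4.050 m.
ȳ = (P₁·2.700 + P₂·4.050)/(P₁+P₂) = 3.020 m.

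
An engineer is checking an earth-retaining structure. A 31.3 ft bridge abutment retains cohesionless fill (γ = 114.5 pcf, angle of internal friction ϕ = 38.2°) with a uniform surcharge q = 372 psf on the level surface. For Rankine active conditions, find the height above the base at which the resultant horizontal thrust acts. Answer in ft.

K_a = 0.2358.
Triangular part P₁ = ½K_aγH² = 13220 at H/3 = 10.43 ft; rectangular part P₂ = K_a q H = 2745 at H/2 = 15.65 ft.
ȳ = (P₁·10.43 + P₂·15.65)/(P₁+P₂) = 11.33 ft.

11.3 ft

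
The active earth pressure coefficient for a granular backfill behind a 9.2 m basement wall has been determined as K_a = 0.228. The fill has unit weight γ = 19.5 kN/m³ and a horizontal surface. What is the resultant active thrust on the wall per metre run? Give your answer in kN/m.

P = ½ K_a γ H² = 0.5 × 0.228 × 19.5 × 9.2² = 188.2 kN/m.

188 kN/m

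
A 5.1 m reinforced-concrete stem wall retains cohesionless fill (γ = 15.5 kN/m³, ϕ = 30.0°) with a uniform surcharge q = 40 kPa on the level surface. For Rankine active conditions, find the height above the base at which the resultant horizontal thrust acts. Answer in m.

2.13 m

K_a = 0.3333.
Triangular part P₁ = ½K_aγH² = 67.19 at H/3 = 1.700 m; rectangular part P₂ = K_a q H = 68.00 at H/2 = 2.550 m.
ȳ = (P₁·1.700 + P₂·2.550)/(P₁+P₂) = 2.128 m.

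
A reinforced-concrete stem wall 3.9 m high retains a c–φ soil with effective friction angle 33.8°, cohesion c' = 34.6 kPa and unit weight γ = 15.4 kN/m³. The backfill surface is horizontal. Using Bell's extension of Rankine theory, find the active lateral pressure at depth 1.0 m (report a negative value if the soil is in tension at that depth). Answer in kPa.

K_a = (1 − sin φ)/(1 + sin φ) = 0.2851.
σ_a = K_a γ z − 2c√K_a = 0.2851×15.4×1.0 − 2×34.6×0.5340 = -32.56 kPa.

-32.6 kPa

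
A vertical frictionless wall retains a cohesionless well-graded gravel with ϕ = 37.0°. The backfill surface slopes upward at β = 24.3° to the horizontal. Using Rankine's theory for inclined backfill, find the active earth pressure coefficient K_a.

K_a = cos β · (cos β − √(cos²β − cos²φ)) / (cos β + √(cos²β − cos²φ)).
cos β = 0.9114, cos φ = 0.7986, √(cos²β − cos²φ) = 0.4391.
K_a = 0.9114 × (0.9114 − 0.4391)/(0.9114 + 0.4391) = 0.3187.

0.319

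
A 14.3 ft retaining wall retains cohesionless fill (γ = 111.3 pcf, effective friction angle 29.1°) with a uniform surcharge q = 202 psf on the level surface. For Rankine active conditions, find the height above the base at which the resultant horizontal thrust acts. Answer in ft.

5.25 ft

K_a = 0.3456.
Triangular part P₁ = ½K_aγH² = 3933 at H/3 = 4.767 ft; rectangular part P₂ = K_a q H = 998.3 at H/2 = 7.150 ft.
ȳ = (P₁·4.767 + P₂·7.150)/(P₁+P₂) = 5.249 ft.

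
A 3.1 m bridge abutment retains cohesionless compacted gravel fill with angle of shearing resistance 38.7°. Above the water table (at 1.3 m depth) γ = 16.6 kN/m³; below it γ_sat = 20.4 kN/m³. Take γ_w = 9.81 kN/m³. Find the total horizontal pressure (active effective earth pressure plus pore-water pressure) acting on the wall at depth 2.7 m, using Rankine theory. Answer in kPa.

K_a = (1 − sin φ)/(1 + sin φ) = 0.2306.
γ' = 20.4 − 9.81 = 10.59 kN/m³.
Effective vertical stress at 2.7 m: σ'_v = 16.6×1.3 + 10.59×1.40 = 36.41 kPa.
σ'_h = K_a σ'_v = 0.2306 × 36.41 = 8.395 kPa; u = γ_w × 1.40 = 13.73 kPa.
Total σ_h = 8.395 + 13.73 = 22.13 kPa.

22.1 kPa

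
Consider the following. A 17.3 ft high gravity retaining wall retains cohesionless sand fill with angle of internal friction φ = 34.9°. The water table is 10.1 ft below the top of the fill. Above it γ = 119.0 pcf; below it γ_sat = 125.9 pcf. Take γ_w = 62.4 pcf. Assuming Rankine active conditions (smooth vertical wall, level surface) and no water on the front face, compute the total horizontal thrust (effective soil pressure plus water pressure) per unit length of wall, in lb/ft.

6070 lb/ft

K_a = tan²(45° − φ/2) = 0.2721.
γ' = 125.9 − 62.4 = 63.50 pcf. Depth below WT = 7.2 ft.
σ'_h at WT = K_a γ d_w = 327.1 psf; at base = 327.1 + K_a γ' × 7.2 = 451.5 psf.
P₁ (0–10.1 ft) = ½×327.1×10.1 = 1652. P₂ (10.1–17.3 ft) = ½(327.1+451.5)×7.2 = 2803.
P_w = ½ γ_w h₂² = 0.5×62.4×7.2² = 1617. Total = 1652+2803+1617 = 6072 lb/ft.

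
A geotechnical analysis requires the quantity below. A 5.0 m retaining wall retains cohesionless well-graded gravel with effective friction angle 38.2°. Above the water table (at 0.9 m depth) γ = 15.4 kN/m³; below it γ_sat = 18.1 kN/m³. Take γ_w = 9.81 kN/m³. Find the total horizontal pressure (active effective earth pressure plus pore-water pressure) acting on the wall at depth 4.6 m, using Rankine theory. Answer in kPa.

K_a = (1 − sin φ)/(1 + sin φ) = 0.2358.
γ' = 18.1 − 9.81 = 8.290 kN/m³.
Effective vertical stress at 4.6 m: σ'_v = 15.4×0.9 + 8.290×3.70 = 44.53 kPa.
σ'_h = K_a σ'_v = 0.2358 × 44.53 = 10.50 kPa; u = γ_w × 3.70 = 36.30 kPa.
Total σ_h = 10.50 + 36.30 = 46.80 kPa.

46.8 kPa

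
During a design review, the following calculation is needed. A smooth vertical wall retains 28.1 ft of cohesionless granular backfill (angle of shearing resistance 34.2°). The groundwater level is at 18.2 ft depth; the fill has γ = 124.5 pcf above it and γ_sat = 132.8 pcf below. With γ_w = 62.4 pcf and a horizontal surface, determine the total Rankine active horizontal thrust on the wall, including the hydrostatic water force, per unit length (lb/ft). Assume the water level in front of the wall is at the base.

K_a = tan²(45° − φ/2) = 0.2803.
γ' = 132.8 − 62.4 = 70.40 pcf. Depth below WT = 9.9 ft.
σ'_h at WT = K_a γ d_w = 635.2 psf; at base = 635.2 + K_a γ' × 9.9 = 830.6 psf.
P₁ (0–18.2 ft) = ½×635.2×18.2 = 5781. P₂ (18.2–28.1 ft) = ½(635.2+830.6)×9.9 = 7256.
P_w = ½ γ_w h₂² = 0.5×62.4×9.9² = 3058. Total = 5781+7256+3058 = 16090 lb/ft.

16100 lb/ft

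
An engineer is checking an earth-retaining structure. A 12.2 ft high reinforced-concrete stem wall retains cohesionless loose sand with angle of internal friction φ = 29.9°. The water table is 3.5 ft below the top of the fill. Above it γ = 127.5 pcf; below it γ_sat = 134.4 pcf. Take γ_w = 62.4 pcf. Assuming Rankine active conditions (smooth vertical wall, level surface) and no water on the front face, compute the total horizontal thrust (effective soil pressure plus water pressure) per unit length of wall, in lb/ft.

K_a = tan²(45° − φ/2) = 0.3347.
γ' = 134.4 − 62.4 = 72.00 pcf. Depth below WT = 8.7 ft.
σ'_h at WT = K_a γ d_w = 149.4 psf; at base = 149.4 + K_a γ' × 8.7 = 359.0 psf.
P₁ (0–3.5 ft) = ½×149.4×3.5 = 261.4. P₂ (3.5–12.2 ft) = ½(149.4+359.0)×8.7 = 2211.
P_w = ½ γ_w h₂² = 0.5×62.4×8.7² = 2362. Total = 261.4+2211+2362 = 4834 lb/ft.

4830 lb/ft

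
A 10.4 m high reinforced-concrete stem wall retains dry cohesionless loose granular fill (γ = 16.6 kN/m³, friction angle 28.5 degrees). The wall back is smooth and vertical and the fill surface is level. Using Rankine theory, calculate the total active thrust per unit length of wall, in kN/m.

K_a = tan²(45° − φ/2) = 0.3540.
P_a = ½ K_a γ H² = 0.5 × 0.3540 × 16.6 × 10.4² = 317.8 kN/m.

318 kN/m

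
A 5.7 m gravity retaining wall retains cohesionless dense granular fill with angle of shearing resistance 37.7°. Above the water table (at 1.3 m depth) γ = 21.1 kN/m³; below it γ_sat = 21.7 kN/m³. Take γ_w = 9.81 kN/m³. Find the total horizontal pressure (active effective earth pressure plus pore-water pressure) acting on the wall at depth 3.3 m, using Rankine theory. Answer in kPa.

32.0 kPa

K_a = (1 − sin φ)/(1 + sin φ) = 0.2411.
γ' = 21.7 − 9.81 = 11.89 kN/m³.
Effective vertical stress at 3.3 m: σ'_v = 21.1×1.3 + 11.89×2.00 = 51.21 kPa.
σ'_h = K_a σ'_v = 0.2411 × 51.21 = 12.34 kPa; u = γ_w × 2.00 = 19.62 kPa.
Total σ_h = 12.34 + 19.62 = 31.96 kPa.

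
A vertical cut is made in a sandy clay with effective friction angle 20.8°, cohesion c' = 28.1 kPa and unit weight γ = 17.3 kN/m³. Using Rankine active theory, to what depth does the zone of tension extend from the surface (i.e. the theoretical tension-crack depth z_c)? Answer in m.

4.71 m

K_a = tan²(45° − 20.8°/2) = 0.4759; √K_a = 0.6899.
The active pressure is zero where K_a γ z = 2c√K_a, so z_c = 2c/(γ√K_a) = 2×28.1/(17.3×0.6899) = 4.709 m.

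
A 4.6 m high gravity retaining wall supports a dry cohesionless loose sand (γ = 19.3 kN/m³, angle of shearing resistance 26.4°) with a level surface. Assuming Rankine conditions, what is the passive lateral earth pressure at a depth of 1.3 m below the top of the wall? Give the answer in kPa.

K_p = (1 + sin φ)/(1 − sin φ) = 2.601.
σ_h = K_p γ z = 2.601 × 19.3 × 1.3 = 65.27 kPa.

65.3 kPa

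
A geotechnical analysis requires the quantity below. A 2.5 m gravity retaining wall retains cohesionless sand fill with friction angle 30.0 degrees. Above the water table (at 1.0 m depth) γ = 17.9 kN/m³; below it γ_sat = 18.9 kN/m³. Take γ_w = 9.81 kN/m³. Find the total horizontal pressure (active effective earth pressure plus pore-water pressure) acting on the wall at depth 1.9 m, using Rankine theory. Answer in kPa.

K_a = (1 − sin φ)/(1 + sin φ) = 0.3333.
γ' = 18.9 − 9.81 = 9.090 kN/m³.
Effective vertical stress at 1.9 m: σ'_v = 17.9×1.0 + 9.090×0.900 = 26.08 kPa.
σ'_h = K_a σ'_v = 0.3333 × 26.08 = 8.694 kPa; u = γ_w × 0.900 = 8.829 kPa.
Total σ_h = 8.694 + 8.829 = 17.52 kPa.

17.5 kPa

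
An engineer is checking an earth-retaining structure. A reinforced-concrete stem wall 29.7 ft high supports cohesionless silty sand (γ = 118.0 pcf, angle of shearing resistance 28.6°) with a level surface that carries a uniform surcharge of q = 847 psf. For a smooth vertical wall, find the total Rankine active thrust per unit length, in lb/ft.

K_a = tan²(45° − φ/2) = 0.3525.
Soil triangle: ½ K_a γ H² = 0.5×0.3525×118.0×29.7² = 18350 lb/ft.
Surcharge rectangle: K_a q H = 0.3525×847×29.7 = 8869 lb/ft.
Total = 18350 + 8869 = 27220 lb/ft.

27200 lb/ft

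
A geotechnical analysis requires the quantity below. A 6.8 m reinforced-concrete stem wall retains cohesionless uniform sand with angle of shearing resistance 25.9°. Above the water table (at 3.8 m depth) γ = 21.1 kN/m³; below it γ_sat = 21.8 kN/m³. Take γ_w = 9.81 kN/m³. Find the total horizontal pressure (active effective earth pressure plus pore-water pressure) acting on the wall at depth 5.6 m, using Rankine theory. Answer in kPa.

57.5 kPa

K_a = (1 − sin φ)/(1 + sin φ) = 0.3920.
γ' = 21.8 − 9.81 = 11.99 kN/m³.
Effective vertical stress at 5.6 m: σ'_v = 21.1×3.8 + 11.99×1.80 = 101.8 kPa.
σ'_h = K_a σ'_v = 0.3920 × 101.8 = 39.89 kPa; u = γ_w × 1.80 = 17.66 kPa.
Total σ_h = 39.89 + 17.66 = 57.55 kPa.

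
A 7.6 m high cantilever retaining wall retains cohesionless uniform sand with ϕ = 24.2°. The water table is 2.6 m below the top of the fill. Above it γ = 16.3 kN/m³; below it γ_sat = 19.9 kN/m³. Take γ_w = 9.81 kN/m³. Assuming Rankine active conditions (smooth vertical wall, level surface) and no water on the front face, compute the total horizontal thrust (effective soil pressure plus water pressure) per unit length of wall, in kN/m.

K_a = tan²(45° − φ/2) = 0.4185.
γ' = 19.9 − 9.81 = 10.09 kN/m³. Depth below WT = 5.0 m.
σ'_h at WT = K_a γ d_w = 17.74 kPa; at base = 17.74 + K_a γ' × 5.0 = 38.85 kPa.
P₁ (0–2.6 m) = ½×17.74×2.6 = 23.06. P₂ (2.6–7.6 m) = ½(17.74+38.85)×5.0 = 141.5.
P_w = ½ γ_w h₂² = 0.5×9.81×5.0² = 122.6. Total = 23.06+141.5+122.6 = 287.2 kN/m.

287 kN/m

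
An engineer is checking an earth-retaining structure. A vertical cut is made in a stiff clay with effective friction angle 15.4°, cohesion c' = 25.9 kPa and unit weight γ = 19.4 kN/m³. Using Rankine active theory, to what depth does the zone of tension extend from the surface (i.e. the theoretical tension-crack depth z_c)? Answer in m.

3.51 m

K_a = tan²(45° − 15.4°/2) = 0.5803; √K_a = 0.7618.
The active pressure is zero where K_a γ z = 2c√K_a, so z_c = 2c/(γ√K_a) = 2×25.9/(19.4×0.7618) = 3.505 m.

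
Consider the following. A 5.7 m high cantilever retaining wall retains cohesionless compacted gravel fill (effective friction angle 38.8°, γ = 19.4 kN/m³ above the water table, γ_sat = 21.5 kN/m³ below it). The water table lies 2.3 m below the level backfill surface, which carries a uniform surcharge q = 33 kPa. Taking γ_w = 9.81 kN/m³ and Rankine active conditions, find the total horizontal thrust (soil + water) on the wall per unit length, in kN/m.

162 kN/m

K_a = tan²(45° − φ/2) = 0.2296.
γ' = 21.5 − 9.81 = 11.69 kN/m³. h₂ = H − d_w = 3.4 m.
σ'_h: at surface K_a·q = 7.575; at WT K_a(q+γd_w) = 17.82; at base K_a(q+γd_w+γ'h₂) = 26.94 kPa.
P₁ = ½(7.575+17.82)×2.3 = 29.20; P₂ = ½(17.82+26.94)×3.4 = 76.09; P_w = ½γ_w h₂² = 56.70.
Total = 29.20+76.09+56.70 = 162.0 kN/m.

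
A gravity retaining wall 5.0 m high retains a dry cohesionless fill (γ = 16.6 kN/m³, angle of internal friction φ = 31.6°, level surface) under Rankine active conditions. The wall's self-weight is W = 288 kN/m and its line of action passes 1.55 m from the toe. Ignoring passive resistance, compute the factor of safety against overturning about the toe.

4.13

K_a = tan²(45° − 31.6°/2) = 0.3123.
P_a = ½K_aγH² = 0.5×0.3123×16.6×5.0² = 64.81 kN/m, acting at H/3 = 1.667 m above the base.
Overturning moment M_o = P_a × H/3 = 64.81 × 1.667 = 108.0.
Resisting moment M_r = W × 1.55 = 288 × 1.55 = 446.4.
FS_overturning = M_r/M_o = 446.4/108.0 = 4.133.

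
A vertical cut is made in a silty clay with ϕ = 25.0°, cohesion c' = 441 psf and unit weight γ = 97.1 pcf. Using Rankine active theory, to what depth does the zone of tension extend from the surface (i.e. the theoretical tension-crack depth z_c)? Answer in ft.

14.3 ft

K_a = tan²(45° − 25.0°/2) = 0.4059; √K_a = 0.6371.
The active pressure is zero where K_a γ z = 2c√K_a, so z_c = 2c/(γ√K_a) = 2×441/(97.1×0.6371) = 14.26 ft.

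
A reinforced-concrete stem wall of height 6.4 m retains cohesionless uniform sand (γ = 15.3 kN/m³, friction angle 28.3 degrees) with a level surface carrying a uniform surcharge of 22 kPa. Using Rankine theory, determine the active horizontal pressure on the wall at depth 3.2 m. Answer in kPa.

K_a = (1 − sin φ)/(1 + sin φ) = 0.3568.
σ_v = γz + q = 15.3 × 3.2 + 22 = 70.96 kPa.
σ_h = K_a σ_v = 0.3568 × 70.96 = 25.32 kPa.

25.3 kPa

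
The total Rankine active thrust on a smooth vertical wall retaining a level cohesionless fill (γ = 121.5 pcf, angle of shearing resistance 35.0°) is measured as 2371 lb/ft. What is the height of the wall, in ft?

K_a = 0.2710. P_a = ½ K_a γ H² ⇒ H = √(2P_a/(K_a γ)).
H = √(2×2371/(0.2710×121.5)) = 12.00 ft.

12.0 ft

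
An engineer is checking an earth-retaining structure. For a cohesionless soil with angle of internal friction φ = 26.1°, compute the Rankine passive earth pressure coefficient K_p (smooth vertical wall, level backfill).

2.57

K_p = (1 + sin φ)/(1 − sin φ) = tan²(45° + 26.1°/2) = 2.571.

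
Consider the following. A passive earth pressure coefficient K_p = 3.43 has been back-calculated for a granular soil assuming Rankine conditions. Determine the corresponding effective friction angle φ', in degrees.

33.3°

K_p = (1+sin φ)/(1−sin φ) ⇒ sin φ = (K_p − 1)/(K_p + 1) = 0.5485.
φ = arcsin(0.5485) = 33.27°.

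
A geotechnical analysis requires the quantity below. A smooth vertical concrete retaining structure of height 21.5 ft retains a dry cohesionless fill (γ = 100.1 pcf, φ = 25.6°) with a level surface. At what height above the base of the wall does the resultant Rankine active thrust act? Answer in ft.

K_a = 0.3966.
The pressure distribution is triangular, so the resultant acts at H/3 above the base = 21.5/3 = 7.167 ft.

7.17 ft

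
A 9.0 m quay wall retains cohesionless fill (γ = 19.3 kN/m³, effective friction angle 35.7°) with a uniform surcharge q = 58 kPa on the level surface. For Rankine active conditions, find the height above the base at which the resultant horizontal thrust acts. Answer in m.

K_a = 0.2630.
Triangular part P₁ = ½K_aγH² = 205.6 at H/3 = 3.000 m; rectangular part P₂ = K_a q H = 137.3 at H/2 = 4.500 m.
ȳ = (P₁·3.000 + P₂·4.500)/(P₁+P₂) = 3.601 m.

3.60 m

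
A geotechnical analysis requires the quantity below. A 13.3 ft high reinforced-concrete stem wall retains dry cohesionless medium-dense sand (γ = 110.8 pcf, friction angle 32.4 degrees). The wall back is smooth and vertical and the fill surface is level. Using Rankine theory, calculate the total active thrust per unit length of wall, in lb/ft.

K_a = tan²(45° − φ/2) = 0.3022.
P_a = ½ K_a γ H² = 0.5 × 0.3022 × 110.8 × 13.3² = 2962 lb/ft.

2960 lb/ft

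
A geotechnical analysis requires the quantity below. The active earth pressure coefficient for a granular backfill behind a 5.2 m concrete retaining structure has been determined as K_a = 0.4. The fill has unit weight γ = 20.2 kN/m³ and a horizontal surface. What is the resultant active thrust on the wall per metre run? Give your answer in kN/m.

109 kN/m

P = ½ K_a γ H² = 0.5 × 0.4 × 20.2 × 5.2² = 109.2 kN/m.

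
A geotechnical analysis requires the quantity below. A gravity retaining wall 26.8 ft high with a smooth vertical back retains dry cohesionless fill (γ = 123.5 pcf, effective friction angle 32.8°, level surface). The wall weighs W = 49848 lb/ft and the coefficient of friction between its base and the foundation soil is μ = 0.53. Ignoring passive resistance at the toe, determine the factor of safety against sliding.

2.00

K_a = tan²(45° − 32.8°/2) = 0.2973.
P_a = ½K_aγH² = 0.5×0.2973×123.5×26.8² = 13180 lb/ft, acting at H/3 = 8.933 ft above the base.
FS_sliding = μW / P_a = 0.53×49848 / 13180 = 2.004.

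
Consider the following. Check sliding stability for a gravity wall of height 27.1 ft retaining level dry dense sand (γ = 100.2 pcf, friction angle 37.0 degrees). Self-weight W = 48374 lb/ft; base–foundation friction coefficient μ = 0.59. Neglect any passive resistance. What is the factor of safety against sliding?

K_a = tan²(45° − 37.0°/2) = 0.2486.
P_a = ½K_aγH² = 0.5×0.2486×100.2×27.1² = 9146 lb/ft, acting at H/3 = 9.033 ft above the base.
FS_sliding = μW / P_a = 0.59×48374 / 9146 = 3.120.

3.12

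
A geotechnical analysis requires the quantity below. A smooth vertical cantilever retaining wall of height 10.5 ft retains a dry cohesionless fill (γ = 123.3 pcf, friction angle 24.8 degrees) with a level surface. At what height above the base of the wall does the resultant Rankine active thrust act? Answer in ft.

3.50 ft

K_a = 0.4090.
The pressure distribution is triangular, so the resultant acts at H/3 above the base = 10.5/3 = 3.500 ft.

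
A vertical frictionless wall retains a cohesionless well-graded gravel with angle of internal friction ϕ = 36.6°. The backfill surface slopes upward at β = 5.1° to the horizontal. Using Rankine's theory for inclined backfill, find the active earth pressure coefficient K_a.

0.255

K_a = cos β · (cos β − √(cos²β − cos²φ)) / (cos β + √(cos²β − cos²φ)).
cos β = 0.9960, cos φ = 0.8028, √(cos²β − cos²φ) = 0.5896.
K_a = 0.9960 × (0.9960 − 0.5896)/(0.9960 + 0.5896) = 0.2553.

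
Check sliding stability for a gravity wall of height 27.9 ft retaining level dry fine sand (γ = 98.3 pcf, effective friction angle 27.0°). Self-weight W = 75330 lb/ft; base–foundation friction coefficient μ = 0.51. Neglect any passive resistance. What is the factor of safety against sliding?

K_a = tan²(45° − 27.0°/2) = 0.3755.
P_a = ½K_aγH² = 0.5×0.3755×98.3×27.9² = 14370 lb/ft, acting at H/3 = 9.300 ft above the base.
FS_sliding = μW / P_a = 0.51×75330 / 14370 = 2.674.

2.67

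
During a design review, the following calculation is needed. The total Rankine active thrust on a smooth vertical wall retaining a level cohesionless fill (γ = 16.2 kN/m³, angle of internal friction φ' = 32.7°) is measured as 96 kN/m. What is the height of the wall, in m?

K_a = 0.2985. P_a = ½ K_a γ H² ⇒ H = √(2P_a/(K_a γ)).
H = √(2×96/(0.2985×16.2)) = 6.301 m.

6.30 m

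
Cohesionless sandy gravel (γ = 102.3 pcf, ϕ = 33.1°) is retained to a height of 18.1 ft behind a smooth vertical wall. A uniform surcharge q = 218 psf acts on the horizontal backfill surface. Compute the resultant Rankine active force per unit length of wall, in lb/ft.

6080 lb/ft

K_a = tan²(45° − φ/2) = 0.2936.
Soil triangle: ½ K_a γ H² = 0.5×0.2936×102.3×18.1² = 4920 lb/ft.
Surcharge rectangle: K_a q H = 0.2936×218×18.1 = 1158 lb/ft.
Total = 4920 + 1158 = 6078 lb/ft.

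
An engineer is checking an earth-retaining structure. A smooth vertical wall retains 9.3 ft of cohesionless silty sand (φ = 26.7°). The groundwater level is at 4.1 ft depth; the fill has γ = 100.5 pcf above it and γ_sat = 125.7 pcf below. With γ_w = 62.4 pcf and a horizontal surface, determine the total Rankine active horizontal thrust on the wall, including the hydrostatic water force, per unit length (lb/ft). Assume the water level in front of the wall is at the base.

K_a = tan²(45° − φ/2) = 0.3800.
γ' = 125.7 − 62.4 = 63.30 pcf. Depth below WT = 5.2 ft.
σ'_h at WT = K_a γ d_w = 156.6 psf; at base = 156.6 + K_a γ' × 5.2 = 281.6 psf.
P₁ (0–4.1 ft) = ½×156.6×4.1 = 321.0. P₂ (4.1–9.3 ft) = ½(156.6+281.6)×5.2 = 1139.
P_w = ½ γ_w h₂² = 0.5×62.4×5.2² = 843.6. Total = 321.0+1139+843.6 = 2304 lb/ft.

2300 lb/ft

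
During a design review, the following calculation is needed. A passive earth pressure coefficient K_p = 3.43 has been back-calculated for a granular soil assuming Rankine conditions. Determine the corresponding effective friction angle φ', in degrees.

K_p = (1+sin φ)/(1−sin φ) ⇒ sin φ = (K_p − 1)/(K_p + 1) = 0.5485.
φ = arcsin(0.5485) = 33.27°.

33.3°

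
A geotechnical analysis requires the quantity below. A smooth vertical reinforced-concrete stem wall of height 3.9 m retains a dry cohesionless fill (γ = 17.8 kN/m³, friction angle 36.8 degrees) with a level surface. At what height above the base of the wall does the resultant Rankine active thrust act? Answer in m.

1.30 m

K_a = 0.2508.
The pressure distribution is triangular, so the resultant acts at H/3 above the base = 3.9/3 = 1.300 m.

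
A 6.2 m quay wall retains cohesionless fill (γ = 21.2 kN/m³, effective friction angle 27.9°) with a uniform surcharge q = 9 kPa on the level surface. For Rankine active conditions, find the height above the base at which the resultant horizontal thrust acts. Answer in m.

2.19 m

K_a = 0.3625.
Triangular part P₁ = ½K_aγH² = 147.7 at H/3 = 2.067 m; rectangular part P₂ = K_a q H = 20.23 at H/2 = 3.100 m.
ȳ = (P₁·2.067 + P₂·3.100)/(P₁+P₂) = 2.191 m.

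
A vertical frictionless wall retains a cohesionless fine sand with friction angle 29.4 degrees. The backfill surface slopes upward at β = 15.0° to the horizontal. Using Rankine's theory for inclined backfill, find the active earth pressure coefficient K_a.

K_a = cos β · (cos β − √(cos²β − cos²φ)) / (cos β + √(cos²β − cos²φ)).
cos β = 0.9659, cos φ = 0.8712, √(cos²β − cos²φ) = 0.4171.
K_a = 0.9659 × (0.9659 − 0.4171)/(0.9659 + 0.4171) = 0.3833.

0.383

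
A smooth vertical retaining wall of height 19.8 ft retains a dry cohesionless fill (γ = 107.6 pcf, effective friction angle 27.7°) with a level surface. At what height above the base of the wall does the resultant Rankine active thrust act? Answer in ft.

6.60 ft

K_a = 0.3653.
The pressure distribution is triangular, so the resultant acts at H/3 above the base = 19.8/3 = 6.600 ft.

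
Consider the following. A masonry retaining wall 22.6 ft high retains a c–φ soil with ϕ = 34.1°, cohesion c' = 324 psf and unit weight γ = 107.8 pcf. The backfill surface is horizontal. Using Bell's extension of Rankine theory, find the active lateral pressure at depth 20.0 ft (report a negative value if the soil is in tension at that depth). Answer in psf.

263 psf

K_a = (1 − sin φ)/(1 + sin φ) = 0.2815.
σ_a = K_a γ z − 2c√K_a = 0.2815×107.8×20.0 − 2×324×0.5306 = 263.1 psf.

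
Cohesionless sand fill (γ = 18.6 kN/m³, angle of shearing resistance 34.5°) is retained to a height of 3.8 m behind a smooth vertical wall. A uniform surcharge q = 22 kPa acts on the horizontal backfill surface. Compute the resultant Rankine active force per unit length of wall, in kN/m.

K_a = tan²(45° − φ/2) = 0.2768.
Soil triangle: ½ K_a γ H² = 0.5×0.2768×18.6×3.8² = 37.17 kN/m.
Surcharge rectangle: K_a q H = 0.2768×22×3.8 = 23.14 kN/m.
Total = 37.17 + 23.14 = 60.31 kN/m.

60.3 kN/m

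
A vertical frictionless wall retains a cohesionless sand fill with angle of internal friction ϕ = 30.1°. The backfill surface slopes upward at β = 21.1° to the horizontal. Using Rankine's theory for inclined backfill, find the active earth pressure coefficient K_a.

0.425

K_a = cos β · (cos β − √(cos²β − cos²φ)) / (cos β + √(cos²β − cos²φ)).
cos β = 0.9330, cos φ = 0.8652, √(cos²β − cos²φ) = 0.3492.
K_a = 0.9330 × (0.9330 − 0.3492)/(0.9330 + 0.3492) = 0.4248.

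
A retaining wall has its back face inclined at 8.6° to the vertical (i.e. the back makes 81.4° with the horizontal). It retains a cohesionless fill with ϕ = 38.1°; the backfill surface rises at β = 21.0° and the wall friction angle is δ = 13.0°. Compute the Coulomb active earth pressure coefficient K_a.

K_a = sin²(α+φ) / [sin²α · sin(α−δ) · (1 + √{sin(φ+δ)sin(φ−β) / (sin(α−δ)sin(α+β))})²].
With α = 81.4°, φ = 38.1°, δ = 13.0°, β = 21.0°: K_a = 0.3694.

0.369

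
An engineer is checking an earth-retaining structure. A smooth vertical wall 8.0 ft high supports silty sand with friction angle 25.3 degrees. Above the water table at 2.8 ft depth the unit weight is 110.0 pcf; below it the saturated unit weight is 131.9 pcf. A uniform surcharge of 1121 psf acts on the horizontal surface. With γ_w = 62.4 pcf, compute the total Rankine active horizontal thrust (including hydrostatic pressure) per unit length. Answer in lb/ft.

K_a = tan²(45° − φ/2) = 0.4012.
γ' = 131.9 − 62.4 = 69.50 pcf. h₂ = H − d_w = 5.2 ft.
σ'_h: at surface K_a·q = 449.7; at WT K_a(q+γd_w) = 573.3; at base K_a(q+γd_w+γ'h₂) = 718.3 psf.
P₁ = ½(449.7+573.3)×2.8 = 1432; P₂ = ½(573.3+718.3)×5.2 = 3358; P_w = ½γ_w h₂² = 843.6.
Total = 1432+3358+843.6 = 5634 lb/ft.

5630 lb/ft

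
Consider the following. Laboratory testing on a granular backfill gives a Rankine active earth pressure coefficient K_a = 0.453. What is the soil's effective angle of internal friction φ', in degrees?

22.1°

K_a = tan²(45° − φ/2) ⇒ 45° − φ/2 = arctan(√0.453) = 33.94°.
φ = 2(45° − 33.94°) = 22.11°.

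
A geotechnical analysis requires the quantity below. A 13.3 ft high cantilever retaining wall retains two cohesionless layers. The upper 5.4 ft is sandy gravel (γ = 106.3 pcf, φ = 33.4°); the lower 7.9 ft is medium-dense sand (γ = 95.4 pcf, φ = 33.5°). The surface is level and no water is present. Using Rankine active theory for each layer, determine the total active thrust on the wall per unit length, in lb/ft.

2620 lb/ft

K_a1 = tan²(45°−33.4°/2) = 0.2899; K_a2 = tan²(45°−33.5°/2) = 0.2887.
Layer 1: σ at base = K_a1 γ₁ h₁ = 166.4 psf; P₁ = ½×166.4×5.4 = 449.3.
Layer 2: σ_v at top = γ₁h₁ = 574.0; σ_h top = K_a2×574.0 = 165.7; σ_h base = K_a2×(574.0+95.4×7.9) = 383.3.
P₂ = ½(165.7+383.3)×7.9 = 2169. Total P_a = 449.3+2169 = 2618 lb/ft.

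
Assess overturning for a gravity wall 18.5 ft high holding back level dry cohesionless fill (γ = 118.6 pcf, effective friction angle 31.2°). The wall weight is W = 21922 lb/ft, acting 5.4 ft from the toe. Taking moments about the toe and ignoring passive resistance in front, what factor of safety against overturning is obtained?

2.98

K_a = tan²(45° − 31.2°/2) = 0.3175.
P_a = ½K_aγH² = 0.5×0.3175×118.6×18.5² = 6444 lb/ft, acting at H/3 = 6.167 ft above the base.
Overturning moment M_o = P_a × H/3 = 6444 × 6.167 = 39740.
Resisting moment M_r = W × 5.4 = 21922 × 5.4 = 118400.
FS_overturning = M_r/M_o = 118400/39740 = 2.979.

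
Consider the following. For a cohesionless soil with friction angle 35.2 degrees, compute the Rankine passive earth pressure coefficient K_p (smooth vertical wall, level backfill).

K_p = (1 + sin φ)/(1 − sin φ) = tan²(45° + 35.2°/2) = 3.722.

3.72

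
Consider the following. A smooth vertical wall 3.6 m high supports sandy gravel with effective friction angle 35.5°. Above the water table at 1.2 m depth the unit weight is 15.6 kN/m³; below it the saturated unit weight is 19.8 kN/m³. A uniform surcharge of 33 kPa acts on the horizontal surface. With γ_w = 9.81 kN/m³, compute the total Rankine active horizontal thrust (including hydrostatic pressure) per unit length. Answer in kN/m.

82.3 kN/m

K_a = tan²(45° − φ/2) = 0.2653.
γ' = 19.8 − 9.81 = 9.990 kN/m³. h₂ = H − d_w = 2.4 m.
σ'_h: at surface K_a·q = 8.754; at WT K_a(q+γd_w) = 13.72; at base K_a(q+γd_w+γ'h₂) = 20.08 kPa.
P₁ = ½(8.754+13.72)×1.2 = 13.48; P₂ = ½(13.72+20.08)×2.4 = 40.56; P_w = ½γ_w h₂² = 28.25.
Total = 13.48+40.56+28.25 = 82.29 kN/m.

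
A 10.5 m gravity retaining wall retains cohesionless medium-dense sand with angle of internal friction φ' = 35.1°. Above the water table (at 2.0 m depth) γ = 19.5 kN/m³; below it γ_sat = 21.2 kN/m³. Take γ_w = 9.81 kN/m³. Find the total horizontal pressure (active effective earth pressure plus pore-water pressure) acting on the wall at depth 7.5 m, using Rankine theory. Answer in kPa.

81.4 kPa

K_a = (1 − sin φ)/(1 + sin φ) = 0.2698.
γ' = 21.2 − 9.81 = 11.39 kN/m³.
Effective vertical stress at 7.5 m: σ'_v = 19.5×2.0 + 11.39×5.50 = 101.6 kPa.
σ'_h = K_a σ'_v = 0.2698 × 101.6 = 27.43 kPa; u = γ_w × 5.50 = 53.96 kPa.
Total σ_h = 27.43 + 53.96 = 81.38 kPa.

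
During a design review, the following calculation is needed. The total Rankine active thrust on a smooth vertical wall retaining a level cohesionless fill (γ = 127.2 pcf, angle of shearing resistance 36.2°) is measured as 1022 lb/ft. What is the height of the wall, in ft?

7.90 ft

K_a = 0.2574. P_a = ½ K_a γ H² ⇒ H = √(2P_a/(K_a γ)).
H = √(2×1022/(0.2574×127.2)) = 7.901 ft.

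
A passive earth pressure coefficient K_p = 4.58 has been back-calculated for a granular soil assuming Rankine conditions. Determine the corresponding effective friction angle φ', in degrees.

39.9°

K_p = (1+sin φ)/(1−sin φ) ⇒ sin φ = (K_p − 1)/(K_p + 1) = 0.6416.
φ = arcsin(0.6416) = 39.91°.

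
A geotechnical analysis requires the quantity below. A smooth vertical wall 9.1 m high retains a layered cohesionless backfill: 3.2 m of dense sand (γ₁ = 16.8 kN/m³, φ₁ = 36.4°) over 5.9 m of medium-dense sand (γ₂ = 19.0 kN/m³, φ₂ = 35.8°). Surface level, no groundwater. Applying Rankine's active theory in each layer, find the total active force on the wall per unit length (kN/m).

192 kN/m

K_a1 = tan²(45°−36.4°/2) = 0.2552; K_a2 = tan²(45°−35.8°/2) = 0.2619.
Layer 1: σ at base = K_a1 γ₁ h₁ = 13.72 kPa; P₁ = ½×13.72×3.2 = 21.95.
Layer 2: σ_v at top = γ₁h₁ = 53.76; σ_h top = K_a2×53.76 = 14.08; σ_h base = K_a2×(53.76+19.0×5.9) = 43.43.
P₂ = ½(14.08+43.43)×5.9 = 169.7. Total P_a = 21.95+169.7 = 191.6 kN/m.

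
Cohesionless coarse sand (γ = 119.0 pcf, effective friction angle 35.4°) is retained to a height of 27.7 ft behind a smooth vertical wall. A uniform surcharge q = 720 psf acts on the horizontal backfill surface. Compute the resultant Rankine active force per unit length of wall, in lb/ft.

17500 lb/ft

K_a = tan²(45° − φ/2) = 0.2664.
Soil triangle: ½ K_a γ H² = 0.5×0.2664×119.0×27.7² = 12160 lb/ft.
Surcharge rectangle: K_a q H = 0.2664×720×27.7 = 5313 lb/ft.
Total = 12160 + 5313 = 17480 lb/ft.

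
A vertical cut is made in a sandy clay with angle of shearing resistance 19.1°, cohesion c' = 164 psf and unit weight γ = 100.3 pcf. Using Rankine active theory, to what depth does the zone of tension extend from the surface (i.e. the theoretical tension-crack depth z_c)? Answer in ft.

4.59 ft

K_a = tan²(45° − 19.1°/2) = 0.5069; √K_a = 0.7120.
The active pressure is zero where K_a γ z = 2c√K_a, so z_c = 2c/(γ√K_a) = 2×164/(100.3×0.7120) = 4.593 ft.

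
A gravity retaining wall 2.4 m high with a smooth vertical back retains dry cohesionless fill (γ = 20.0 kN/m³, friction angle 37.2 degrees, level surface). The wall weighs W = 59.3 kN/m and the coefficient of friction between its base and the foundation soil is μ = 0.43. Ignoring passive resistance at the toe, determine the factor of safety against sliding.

1.80

K_a = tan²(45° − 37.2°/2) = 0.2464.
P_a = ½K_aγH² = 0.5×0.2464×20.0×2.4² = 14.19 kN/m, acting at H/3 = 0.8000 m above the base.
FS_sliding = μW / P_a = 0.43×59.3 / 14.19 = 1.797.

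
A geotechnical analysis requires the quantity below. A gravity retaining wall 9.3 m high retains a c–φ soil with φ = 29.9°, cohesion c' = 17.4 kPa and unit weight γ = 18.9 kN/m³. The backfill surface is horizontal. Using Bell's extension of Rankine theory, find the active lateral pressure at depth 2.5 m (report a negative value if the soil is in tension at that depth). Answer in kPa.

-4.32 kPa

K_a = (1 − sin φ)/(1 + sin φ) = 0.3347.
σ_a = K_a γ z − 2c√K_a = 0.3347×18.9×2.5 − 2×17.4×0.5785 = -4.319 kPa.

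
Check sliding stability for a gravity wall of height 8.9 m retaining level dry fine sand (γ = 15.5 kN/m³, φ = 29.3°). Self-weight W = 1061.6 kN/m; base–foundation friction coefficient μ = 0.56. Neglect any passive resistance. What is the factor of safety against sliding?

K_a = tan²(45° − 29.3°/2) = 0.3428.
P_a = ½K_aγH² = 0.5×0.3428×15.5×8.9² = 210.5 kN/m, acting at H/3 = 2.967 m above the base.
FS_sliding = μW / P_a = 0.56×1061.6 / 210.5 = 2.825.

2.82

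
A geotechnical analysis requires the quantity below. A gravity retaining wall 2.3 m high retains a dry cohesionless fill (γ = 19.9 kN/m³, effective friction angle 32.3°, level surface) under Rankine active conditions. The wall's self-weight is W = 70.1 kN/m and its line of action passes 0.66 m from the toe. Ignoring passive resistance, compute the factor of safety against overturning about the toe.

K_a = tan²(45° − 32.3°/2) = 0.3035.
P_a = ½K_aγH² = 0.5×0.3035×19.9×2.3² = 15.97 kN/m, acting at H/3 = 0.7667 m above the base.
Overturning moment M_o = P_a × H/3 = 15.97 × 0.7667 = 12.25.
Resisting moment M_r = W × 0.66 = 70.1 × 0.66 = 46.27.
FS_overturning = M_r/M_o = 46.27/12.25 = 3.778.

3.78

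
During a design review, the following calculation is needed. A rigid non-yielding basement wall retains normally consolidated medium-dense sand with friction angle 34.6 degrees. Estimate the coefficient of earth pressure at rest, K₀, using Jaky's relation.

K₀ = 1 − sin φ' = 1 − sin 34.6° = 0.4322.

0.432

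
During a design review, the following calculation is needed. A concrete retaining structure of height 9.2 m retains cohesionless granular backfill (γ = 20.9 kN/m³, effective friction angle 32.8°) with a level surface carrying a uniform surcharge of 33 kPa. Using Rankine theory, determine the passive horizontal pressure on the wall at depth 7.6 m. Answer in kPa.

645 kPa

K_p = (1 + sin φ)/(1 − sin φ) = 3.364.
σ_v = γz + q = 20.9 × 7.6 + 33 = 191.8 kPa.
σ_h = K_p σ_v = 3.364 × 191.8 = 645.4 kPa.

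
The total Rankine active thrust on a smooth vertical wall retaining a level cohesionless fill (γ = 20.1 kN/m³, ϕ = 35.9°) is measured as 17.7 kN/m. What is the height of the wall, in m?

2.60 m

K_a = 0.2607. P_a = ½ K_a γ H² ⇒ H = √(2P_a/(K_a γ)).
H = √(2×17.7/(0.2607×20.1)) = 2.599 m.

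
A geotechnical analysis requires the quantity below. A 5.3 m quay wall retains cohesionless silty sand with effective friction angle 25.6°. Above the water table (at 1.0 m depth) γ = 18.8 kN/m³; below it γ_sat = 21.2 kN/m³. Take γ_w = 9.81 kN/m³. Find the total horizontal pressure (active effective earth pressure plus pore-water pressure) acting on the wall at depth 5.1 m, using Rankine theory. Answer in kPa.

K_a = (1 − sin φ)/(1 + sin φ) = 0.3966.
γ' = 21.2 − 9.81 = 11.39 kN/m³.
Effective vertical stress at 5.1 m: σ'_v = 18.8×1.0 + 11.39×4.10 = 65.50 kPa.
σ'_h = K_a σ'_v = 0.3966 × 65.50 = 25.97 kPa; u = γ_w × 4.10 = 40.22 kPa.
Total σ_h = 25.97 + 40.22 = 66.20 kPa.

66.2 kPa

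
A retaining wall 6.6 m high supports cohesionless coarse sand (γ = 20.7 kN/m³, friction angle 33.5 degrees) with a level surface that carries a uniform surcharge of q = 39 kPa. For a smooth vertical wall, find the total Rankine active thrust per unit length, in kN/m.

204 kN/m

K_a = tan²(45° − φ/2) = 0.2887.
Soil triangle: ½ K_a γ H² = 0.5×0.2887×20.7×6.6² = 130.2 kN/m.
Surcharge rectangle: K_a q H = 0.2887×39×6.6 = 74.31 kN/m.
Total = 130.2 + 74.31 = 204.5 kN/m.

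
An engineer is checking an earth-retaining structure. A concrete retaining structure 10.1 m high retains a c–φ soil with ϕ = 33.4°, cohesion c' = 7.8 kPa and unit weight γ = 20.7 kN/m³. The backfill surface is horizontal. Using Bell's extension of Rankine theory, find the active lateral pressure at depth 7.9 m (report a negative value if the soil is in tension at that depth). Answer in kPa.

39.0 kPa

K_a = (1 − sin φ)/(1 + sin φ) = 0.2899.
σ_a = K_a γ z − 2c√K_a = 0.2899×20.7×7.9 − 2×7.8×0.5384 = 39.01 kPa.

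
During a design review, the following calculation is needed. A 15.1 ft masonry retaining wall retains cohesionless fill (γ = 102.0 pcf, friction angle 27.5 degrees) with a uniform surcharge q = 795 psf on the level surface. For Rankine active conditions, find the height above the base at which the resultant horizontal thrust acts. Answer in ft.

6.31 ft

K_a = 0.3682.
Triangular part P₁ = ½K_aγH² = 4282 at H/3 = 5.033 ft; rectangular part P₂ = K_a q H = 4420 at H/2 = 7.550 ft.
ȳ = (P₁·5.033 + P₂·7.550)/(P₁+P₂) = 6.312 ft.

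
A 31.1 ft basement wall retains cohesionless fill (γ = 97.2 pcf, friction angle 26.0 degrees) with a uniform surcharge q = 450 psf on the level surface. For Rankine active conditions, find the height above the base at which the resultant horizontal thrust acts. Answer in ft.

K_a = 0.3905.
Triangular part P₁ = ½K_aγH² = 18350 at H/3 = 10.37 ft; rectangular part P₂ = K_a q H = 5465 at H/2 = 15.55 ft.
ȳ = (P₁·10.37 + P₂·15.55)/(P₁+P₂) = 11.56 ft.

11.6 ft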